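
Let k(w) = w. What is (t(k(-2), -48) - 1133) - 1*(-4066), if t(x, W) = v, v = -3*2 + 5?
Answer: 2932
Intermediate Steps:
v = -1 (v = -6 + 5 = -1)
t(x, W) = -1
(t(k(-2), -48) - 1133) - 1*(-4066) = (-1 - 1133) - 1*(-4066) = -1134 + 4066 = 2932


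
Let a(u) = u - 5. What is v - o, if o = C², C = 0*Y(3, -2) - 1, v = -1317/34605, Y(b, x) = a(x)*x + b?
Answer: -11974/11535 ≈ -1.0381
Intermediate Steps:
a(u) = -5 + u
Y(b, x) = b + x*(-5 + x) (Y(b, x) = (-5 + x)*x + b = x*(-5 + x) + b = b + x*(-5 + x))
v = -439/11535 (v = -1317*1/34605 = -439/11535 ≈ -0.038058)
C = -1 (C = 0*(3 - 2*(-5 - 2)) - 1 = 0*(3 - 2*(-7)) - 1 = 0*(3 + 14) - 1 = 0*17 - 1 = 0 - 1 = -1)
o = 1 (o = (-1)² = 1)
v - o = -439/11535 - 1*1 = -439/11535 - 1 = -11974/11535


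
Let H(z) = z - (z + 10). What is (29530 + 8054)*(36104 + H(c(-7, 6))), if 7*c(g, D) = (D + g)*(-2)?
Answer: 1356556896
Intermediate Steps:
c(g, D) = -2*D/7 - 2*g/7 (c(g, D) = ((D + g)*(-2))/7 = (-2*D - 2*g)/7 = -2*D/7 - 2*g/7)
H(z) = -10 (H(z) = z - (10 + z) = z + (-10 - z) = -10)
(29530 + 8054)*(36104 + H(c(-7, 6))) = (29530 + 8054)*(36104 - 10) = 37584*36094 = 1356556896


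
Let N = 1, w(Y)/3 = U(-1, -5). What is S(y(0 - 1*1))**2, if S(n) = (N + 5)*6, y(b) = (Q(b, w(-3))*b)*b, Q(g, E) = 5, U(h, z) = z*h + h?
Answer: 1296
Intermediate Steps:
U(h, z) = h + h*z (U(h, z) = h*z + h = h + h*z)
w(Y) = 12 (w(Y) = 3*(-(1 - 5)) = 3*(-1*(-4)) = 3*4 = 12)
y(b) = 5*b**2 (y(b) = (5*b)*b = 5*b**2)
S(n) = 36 (S(n) = (1 + 5)*6 = 6*6 = 36)
S(y(0 - 1*1))**2 = 36**2 = 1296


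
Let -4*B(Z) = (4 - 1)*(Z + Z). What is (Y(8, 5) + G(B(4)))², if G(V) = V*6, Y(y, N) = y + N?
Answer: 529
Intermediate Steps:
Y(y, N) = N + y
B(Z) = -3*Z/2 (B(Z) = -(4 - 1)*(Z + Z)/4 = -3*2*Z/4 = -3*Z/2)
G(V) = 6*V
(Y(8, 5) + G(B(4)))² = ((5 + 8) + 6*(-3/2*4))² = (13 + 6*(-6))² = (13 - 36)² = (-23)² = 529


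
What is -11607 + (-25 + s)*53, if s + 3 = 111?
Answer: -7208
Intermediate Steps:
s = 108 (s = -3 + 111 = 108)
-11607 + (-25 + s)*53 = -11607 + (-25 + 108)*53 = -11607 + 83*53 = -11607 + 4399 = -7208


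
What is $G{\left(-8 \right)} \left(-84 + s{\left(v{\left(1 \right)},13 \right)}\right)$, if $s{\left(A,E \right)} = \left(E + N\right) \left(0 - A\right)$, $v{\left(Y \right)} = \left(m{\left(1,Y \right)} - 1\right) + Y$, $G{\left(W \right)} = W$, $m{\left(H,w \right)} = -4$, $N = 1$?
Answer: $224$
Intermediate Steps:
$v{\left(Y \right)} = -5 + Y$ ($v{\left(Y \right)} = \left(-4 - 1\right) + Y = -5 + Y$)
$s{\left(A,E \right)} = - A \left(1 + E\right)$ ($s{\left(A,E \right)} = \left(E + 1\right) \left(0 - A\right) = \left(1 + E\right) \left(- A\right) = - A \left(1 + E\right)$)
$G{\left(-8 \right)} \left(-84 + s{\left(v{\left(1 \right)},13 \right)}\right) = - 8 \left(-84 - \left(-5 + 1\right) \left(1 + 13\right)\right) = - 8 \left(-84 - \left(-4\right) 14\right) = - 8 \left(-84 + 56\right) = \left(-8\right) \left(-28\right) = 224$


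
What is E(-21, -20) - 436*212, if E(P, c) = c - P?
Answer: -92431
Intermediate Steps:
E(-21, -20) - 436*212 = (-20 - 1*(-21)) - 436*212 = (-20 + 21) - 92432 = 1 - 92432 = -92431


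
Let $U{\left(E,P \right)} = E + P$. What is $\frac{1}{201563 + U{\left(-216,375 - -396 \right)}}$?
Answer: $\frac{1}{202118} \approx 4.9476 \cdot 10^{-6}$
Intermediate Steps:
$\frac{1}{201563 + U{\left(-216,375 - -396 \right)}} = \frac{1}{201563 + \left(-216 + \left(375 - -396\right)\right)} = \frac{1}{201563 + \left(-216 + \left(375 + 396\right)\right)} = \frac{1}{201563 + \left(-216 + 771\right)} = \frac{1}{201563 + 555} = \frac{1}{202118}$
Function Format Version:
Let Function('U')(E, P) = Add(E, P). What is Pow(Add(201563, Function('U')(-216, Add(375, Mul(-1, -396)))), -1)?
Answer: Rational(1, 202118) ≈ 4.9476e-6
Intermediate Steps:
Pow(Add(201563, Function('U')(-216, Add(375, Mul(-1, -396)))), -1) = Pow(Add(201563, Add(-216, Add(375, Mul(-1, -396)))), -1) = Pow(Add(201563, Add(-216, Add(375, 396))), -1) = Pow(Add(201563, Add(-216, 771)), -1) = Pow(Add(201563, 555), -1) = Pow(202118, -1) = Rational(1, 202118)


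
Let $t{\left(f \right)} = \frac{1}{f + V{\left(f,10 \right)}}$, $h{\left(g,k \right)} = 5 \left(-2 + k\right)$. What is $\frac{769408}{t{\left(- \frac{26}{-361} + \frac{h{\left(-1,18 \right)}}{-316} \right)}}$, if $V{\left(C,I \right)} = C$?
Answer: $- \frac{7949523456}{28519} \approx -2.7875 \cdot 10^{5}$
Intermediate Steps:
$h{\left(g,k \right)} = -10 + 5 k$
$t{\left(f \right)} = \frac{1}{2 f}$ ($t{\left(f \right)} = \frac{1}{f + f} = \frac{1}{2 f}$)
$\frac{769408}{t{\left(- \frac{26}{-361} + \frac{h{\left(-1,18 \right)}}{-316} \right)}} = \frac{769408}{\frac{1}{2} \frac{1}{- \frac{26}{-361} + \frac{-10 + 5 \cdot 18}{-316}}} = \frac{769408}{\frac{1}{2} \frac{1}{\left(-26\right) \left(- \frac{1}{361}\right) + \left(-10 + 90\right) \left(- \frac{1}{316}\right)}} = \frac{769408}{\frac{1}{2} \frac{1}{\frac{26}{361} + 80 \left(- \frac{1}{316}\right)}} = \frac{769408}{\frac{1}{2} \frac{1}{\frac{26}{361} - \frac{20}{79}}} = \frac{769408}{\frac{1}{2} \frac{1}{- \frac{5166}{28519}}} = \frac{769408}{\frac{1}{2} \left(- \frac{28519}{5166}\right)} = \frac{769408}{- \frac{28519}{10332}} = 769408 \left(- \frac{10332}{28519}\right) = - \frac{7949523456}{28519}$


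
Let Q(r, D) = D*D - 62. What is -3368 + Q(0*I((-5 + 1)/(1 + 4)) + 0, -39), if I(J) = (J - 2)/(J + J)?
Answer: -1909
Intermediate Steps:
I(J) = (-2 + J)/(2*J) (I(J) = (-2 + J)/((2*J)) = (-2 + J)*(1/(2*J)) = (-2 + J)/(2*J))
Q(r, D) = -62 + D**2 (Q(r, D) = D**2 - 62 = -62 + D**2)
-3368 + Q(0*I((-5 + 1)/(1 + 4)) + 0, -39) = -3368 + (-62 + (-39)**2) = -3368 + (-62 + 1521) = -3368 + 1459 = -1909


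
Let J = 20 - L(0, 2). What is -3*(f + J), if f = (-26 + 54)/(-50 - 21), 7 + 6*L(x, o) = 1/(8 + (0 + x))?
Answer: -70721/1136 ≈ -62.254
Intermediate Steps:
L(x, o) = -7/6 + 1/(6*(8 + x)) (L(x, o) = -7/6 + 1/(6*(8 + (0 + x))) = -7/6 + 1/(6*(8 + x)))
f = -28/71 (f = 28/(-71) = 28*(-1/71) = -28/71 ≈ -0.39437)
J = 1015/48 (J = 20 - (-55 - 7*0)/(6*(8 + 0)) = 20 - (-55 + 0)/(6*8) = 20 - (-55)/(6*8) = 20 - 1*(-55/48) = 20 + 55/48 = 1015/48 ≈ 21.146)
-3*(f + J) = -3*(-28/71 + 1015/48) = -3*70721/3408 = -70721/1136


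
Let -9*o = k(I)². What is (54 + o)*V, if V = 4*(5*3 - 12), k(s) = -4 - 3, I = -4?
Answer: 1748/3 ≈ 582.67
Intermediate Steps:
k(s) = -7
o = -49/9 (o = -⅑*(-7)² = -⅑*49 = -49/9 ≈ -5.4444)
V = 12 (V = 4*(15 - 12) = 4*3 = 12)
(54 + o)*V = (54 - 49/9)*12 = (437/9)*12 = 1748/3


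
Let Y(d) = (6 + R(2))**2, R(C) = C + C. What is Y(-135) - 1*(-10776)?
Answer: 10876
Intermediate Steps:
R(C) = 2*C
Y(d) = 100 (Y(d) = (6 + 2*2)**2 = (6 + 4)**2 = 10**2 = 100)
Y(-135) - 1*(-10776) = 100 - 1*(-10776) = 100 + 10776 = 10876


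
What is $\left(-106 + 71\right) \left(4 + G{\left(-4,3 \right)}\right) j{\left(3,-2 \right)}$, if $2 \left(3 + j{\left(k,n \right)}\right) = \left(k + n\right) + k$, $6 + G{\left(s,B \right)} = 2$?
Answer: $0$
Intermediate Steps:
$G{\left(s,B \right)} = -4$ ($G{\left(s,B \right)} = -6 + 2 = -4$)
$j{\left(k,n \right)} = -3 + k + \frac{n}{2}$ ($j{\left(k,n \right)} = -3 + \frac{\left(k + n\right) + k}{2} = -3 + \frac{n + 2 k}{2} = -3 + \left(k + \frac{n}{2}\right) = -3 + k + \frac{n}{2}$)
$\left(-106 + 71\right) \left(4 + G{\left(-4,3 \right)}\right) j{\left(3,-2 \right)} = \left(-106 + 71\right) \left(4 - 4\right) \left(-3 + 3 + \frac{1}{2} \left(-2\right)\right) = - 35 \cdot 0 \left(-3 + 3 - 1\right) = - 35 \cdot 0 \left(-1\right) = \left(-35\right) 0 = 0$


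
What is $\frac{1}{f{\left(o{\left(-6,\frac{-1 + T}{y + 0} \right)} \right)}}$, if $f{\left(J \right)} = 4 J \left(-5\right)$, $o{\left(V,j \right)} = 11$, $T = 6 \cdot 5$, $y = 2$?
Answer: $- \frac{1}{220} \approx -0.0045455$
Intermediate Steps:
$T = 30$
$f{\left(J \right)} = - 20 J$
$\frac{1}{f{\left(o{\left(-6,\frac{-1 + T}{y + 0} \right)} \right)}} = \frac{1}{\left(-20\right) 11} = \frac{1}{-220} = - \frac{1}{220}$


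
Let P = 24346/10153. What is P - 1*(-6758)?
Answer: 68638320/10153 ≈ 6760.4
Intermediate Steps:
P = 24346/10153 (P = 24346*(1/10153) = 24346/10153 ≈ 2.3979)
P - 1*(-6758) = 24346/10153 - 1*(-6758) = 24346/10153 + 6758 = 68638320/10153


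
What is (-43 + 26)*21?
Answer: -357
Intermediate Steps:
(-43 + 26)*21 = -17*21 = -357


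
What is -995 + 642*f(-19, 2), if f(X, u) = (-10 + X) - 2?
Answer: -20897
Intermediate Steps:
f(X, u) = -12 + X
-995 + 642*f(-19, 2) = -995 + 642*(-12 - 19) = -995 + 642*(-31) = -995 - 19902 = -20897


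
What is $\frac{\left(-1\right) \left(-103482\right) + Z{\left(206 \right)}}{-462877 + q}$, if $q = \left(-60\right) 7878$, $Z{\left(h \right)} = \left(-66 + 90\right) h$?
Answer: $- \frac{108426}{935557} \approx -0.11589$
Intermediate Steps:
$Z{\left(h \right)} = 24 h$
$q = -472680$
$\frac{\left(-1\right) \left(-103482\right) + Z{\left(206 \right)}}{-462877 + q} = \frac{\left(-1\right) \left(-103482\right) + 24 \cdot 206}{-462877 - 472680} = \frac{103482 + 4944}{-935557} = 108426 \left(- \frac{1}{935557}\right) = - \frac{108426}{935557}$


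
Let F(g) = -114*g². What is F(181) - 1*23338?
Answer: -3758092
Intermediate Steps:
F(181) - 1*23338 = -114*181² - 1*23338 = -114*32761 - 23338 = -3734754 - 23338 = -3758092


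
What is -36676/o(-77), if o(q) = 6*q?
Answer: 18338/231 ≈ 79.385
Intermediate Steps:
-36676/o(-77) = -36676/(6*(-77)) = -36676/(-462) = -36676*(-1/462) = 18338/231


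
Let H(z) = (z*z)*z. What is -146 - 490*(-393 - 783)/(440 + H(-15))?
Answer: -200950/587 ≈ -342.33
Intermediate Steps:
H(z) = z³ (H(z) = z²*z = z³)
-146 - 490*(-393 - 783)/(440 + H(-15)) = -146 - 490*(-393 - 783)/(440 + (-15)³) = -146 - (-576240)/(440 - 3375) = -146 - (-576240)/(-2935) = -146 - (-576240)*(-1)/2935 = -146 - 490*1176/2935 = -146 - 115248/587 = -200950/587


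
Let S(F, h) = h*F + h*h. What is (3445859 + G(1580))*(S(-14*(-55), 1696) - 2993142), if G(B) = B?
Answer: 4099673774166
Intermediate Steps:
S(F, h) = h**2 + F*h (S(F, h) = F*h + h**2 = h**2 + F*h)
(3445859 + G(1580))*(S(-14*(-55), 1696) - 2993142) = (3445859 + 1580)*(1696*(-14*(-55) + 1696) - 2993142) = 3447439*(1696*(770 + 1696) - 2993142) = 3447439*(1696*2466 - 2993142) = 3447439*(4182336 - 2993142) = 3447439*1189194 = 4099673774166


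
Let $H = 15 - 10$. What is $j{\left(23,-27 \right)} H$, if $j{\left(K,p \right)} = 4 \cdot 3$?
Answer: $60$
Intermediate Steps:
$j{\left(K,p \right)} = 12$
$H = 5$
$j{\left(23,-27 \right)} H = 12 \cdot 5 = 60$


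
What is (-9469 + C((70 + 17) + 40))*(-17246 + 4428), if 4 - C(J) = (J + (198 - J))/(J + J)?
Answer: 15409209972/127 ≈ 1.2133e+8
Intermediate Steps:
C(J) = 4 - 99/J (C(J) = 4 - (J + (198 - J))/(J + J) = 4 - 198/(2*J) = 4 - 198*1/(2*J) = 4 - 99/J)
(-9469 + C((70 + 17) + 40))*(-17246 + 4428) = (-9469 + (4 - 99/((70 + 17) + 40)))*(-17246 + 4428) = (-9469 + (4 - 99/(87 + 40)))*(-12818) = (-9469 + (4 - 99/127))*(-12818) = (-9469 + 409/127)*(-12818) = -1202154/127*(-12818) = 15409209972/127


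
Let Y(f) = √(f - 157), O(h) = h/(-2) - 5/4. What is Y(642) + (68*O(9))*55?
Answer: -21505 + √485 ≈ -21483.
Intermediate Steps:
O(h) = -5/4 - h/2 (O(h) = h*(-½) - 5*¼ = -h/2 - 5/4 = -5/4 - h/2)
Y(f) = √(-157 + f)
Y(642) + (68*O(9))*55 = √(-157 + 642) + (68*(-5/4 - ½*9))*55 = √485 + (68*(-5/4 - 9/2))*55 = √485 + (68*(-23/4))*55 = √485 - 391*55 = √485 - 21505 = -21505 + √485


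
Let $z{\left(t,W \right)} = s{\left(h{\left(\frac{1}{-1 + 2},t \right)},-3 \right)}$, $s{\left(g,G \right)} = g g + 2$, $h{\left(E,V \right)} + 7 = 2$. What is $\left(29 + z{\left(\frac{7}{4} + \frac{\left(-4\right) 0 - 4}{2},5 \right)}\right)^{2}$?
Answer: $3136$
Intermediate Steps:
$h{\left(E,V \right)} = -5$ ($h{\left(E,V \right)} = -7 + 2 = -5$)
$s{\left(g,G \right)} = 2 + g^{2}$ ($s{\left(g,G \right)} = g^{2} + 2 = 2 + g^{2}$)
$z{\left(t,W \right)} = 27$ ($z{\left(t,W \right)} = 2 + \left(-5\right)^{2} = 2 + 25 = 27$)
$\left(29 + z{\left(\frac{7}{4} + \frac{\left(-4\right) 0 - 4}{2},5 \right)}\right)^{2} = \left(29 + 27\right)^{2} = 56^{2} = 3136$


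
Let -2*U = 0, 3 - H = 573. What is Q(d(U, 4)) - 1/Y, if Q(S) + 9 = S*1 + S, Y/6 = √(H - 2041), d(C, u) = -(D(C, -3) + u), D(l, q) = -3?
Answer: -11 + I*√2611/15666 ≈ -11.0 + 0.0032617*I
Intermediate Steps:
H = -570 (H = 3 - 1*573 = 3 - 573 = -570)
U = 0 (U = -½*0 = 0)
d(C, u) = 3 - u (d(C, u) = -(-3 + u) = 3 - u)
Y = 6*I*√2611 (Y = 6*√(-570 - 2041) = 6*√(-2611) = 6*(I*√2611) = 6*I*√2611 ≈ 306.59*I)
Q(S) = -9 + 2*S (Q(S) = -9 + (S*1 + S) = -9 + (S + S) = -9 + 2*S)
Q(d(U, 4)) - 1/Y = (-9 + 2*(3 - 1*4)) - 1/(6*I*√2611) = (-9 + 2*(3 - 4)) - (-1)*I*√2611/15666 = (-9 + 2*(-1)) + I*√2611/15666 = (-9 - 2) + I*√2611/15666 = -11 + I*√2611/15666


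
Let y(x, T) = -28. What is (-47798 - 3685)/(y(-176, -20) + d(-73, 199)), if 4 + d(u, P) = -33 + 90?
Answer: -51483/25 ≈ -2059.3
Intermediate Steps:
d(u, P) = 53 (d(u, P) = -4 + (-33 + 90) = -4 + 57 = 53)
(-47798 - 3685)/(y(-176, -20) + d(-73, 199)) = (-47798 - 3685)/(-28 + 53) = -51483/25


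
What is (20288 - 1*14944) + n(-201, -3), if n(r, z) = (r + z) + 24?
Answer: 5164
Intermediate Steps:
n(r, z) = 24 + r + z
(20288 - 1*14944) + n(-201, -3) = (20288 - 1*14944) + (24 - 201 - 3) = (20288 - 14944) - 180 = 5344 - 180 = 5164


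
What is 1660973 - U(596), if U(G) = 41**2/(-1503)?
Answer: 2496444100/1503 ≈ 1.6610e+6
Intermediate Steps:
U(G) = -1681/1503 (U(G) = 1681*(-1/1503) = -1681/1503)
1660973 - U(596) = 1660973 - 1*(-1681/1503) = 1660973 + 1681/1503 = 2496444100/1503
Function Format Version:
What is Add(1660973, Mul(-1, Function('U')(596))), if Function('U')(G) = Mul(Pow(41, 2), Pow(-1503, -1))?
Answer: Rational(2496444100, 1503) ≈ 1.6610e+6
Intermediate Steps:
Function('U')(G) = Rational(-1681, 1503) (Function('U')(G) = Mul(1681, Rational(-1, 1503)) = Rational(-1681, 1503))
Add(1660973, Mul(-1, Function('U')(596))) = Add(1660973, Mul(-1, Rational(-1681, 1503))) = Add(1660973, Rational(1681, 1503)) = Rational(2496444100, 1503)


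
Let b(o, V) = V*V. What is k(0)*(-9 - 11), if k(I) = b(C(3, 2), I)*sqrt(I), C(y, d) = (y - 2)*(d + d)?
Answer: 0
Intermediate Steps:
C(y, d) = 2*d*(-2 + y) (C(y, d) = (-2 + y)*(2*d) = 2*d*(-2 + y))
b(o, V) = V**2
k(I) = I**(5/2) (k(I) = I**2*sqrt(I) = I**(5/2))
k(0)*(-9 - 11) = 0**(5/2)*(-9 - 11) = 0*(-20) = 0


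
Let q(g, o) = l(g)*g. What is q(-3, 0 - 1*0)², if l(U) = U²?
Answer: 729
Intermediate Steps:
q(g, o) = g³ (q(g, o) = g²*g = g³)
q(-3, 0 - 1*0)² = ((-3)³)² = (-27)² = 729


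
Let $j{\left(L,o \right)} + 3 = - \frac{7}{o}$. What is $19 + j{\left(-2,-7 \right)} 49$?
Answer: $-79$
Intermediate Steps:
$j{\left(L,o \right)} = -3 - \frac{7}{o}$
$19 + j{\left(-2,-7 \right)} 49 = 19 + \left(-3 - \frac{7}{-7}\right) 49 = 19 + \left(-3 - -1\right) 49 = 19 + \left(-3 + 1\right) 49 = 19 - 98 = -79$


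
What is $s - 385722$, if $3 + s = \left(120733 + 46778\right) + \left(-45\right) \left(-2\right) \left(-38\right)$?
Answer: $-221634$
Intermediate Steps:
$s = 164088$ ($s = -3 + \left(\left(120733 + 46778\right) + \left(-45\right) \left(-2\right) \left(-38\right)\right) = -3 + \left(167511 + 90 \left(-38\right)\right) = -3 + \left(167511 - 3420\right) = -3 + 164091 = 164088$)
$s - 385722 = 164088 - 385722 = -221634$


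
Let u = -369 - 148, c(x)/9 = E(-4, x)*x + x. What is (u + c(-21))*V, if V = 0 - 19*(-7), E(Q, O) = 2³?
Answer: -294994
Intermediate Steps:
E(Q, O) = 8
c(x) = 81*x (c(x) = 9*(8*x + x) = 9*(9*x) = 81*x)
u = -517
V = 133 (V = 0 + 133 = 133)
(u + c(-21))*V = (-517 + 81*(-21))*133 = (-517 - 1701)*133 = -2218*133 = -294994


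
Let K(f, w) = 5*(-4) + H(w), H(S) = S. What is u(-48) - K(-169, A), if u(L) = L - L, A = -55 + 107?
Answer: -32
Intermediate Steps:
A = 52
u(L) = 0
K(f, w) = -20 + w (K(f, w) = 5*(-4) + w = -20 + w)
u(-48) - K(-169, A) = 0 - (-20 + 52) = 0 - 1*32 = 0 - 32 = -32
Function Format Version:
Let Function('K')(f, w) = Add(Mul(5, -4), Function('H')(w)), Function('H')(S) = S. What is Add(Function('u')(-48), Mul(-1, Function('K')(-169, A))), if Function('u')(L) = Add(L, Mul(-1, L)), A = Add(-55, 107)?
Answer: -32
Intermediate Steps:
A = 52
Function('u')(L) = 0
Function('K')(f, w) = Add(-20, w) (Function('K')(f, w) = Add(Mul(5, -4), w) = Add(-20, w))
Add(Function('u')(-48), Mul(-1, Function('K')(-169, A))) = Add(0, Mul(-1, Add(-20, 52))) = Add(0, Mul(-1, 32)) = Add(0, -32) = -32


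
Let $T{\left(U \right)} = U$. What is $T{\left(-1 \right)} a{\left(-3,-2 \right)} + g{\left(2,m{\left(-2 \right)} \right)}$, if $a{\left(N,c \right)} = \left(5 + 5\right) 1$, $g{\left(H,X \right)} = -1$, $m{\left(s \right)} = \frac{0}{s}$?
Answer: $-11$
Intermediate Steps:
$m{\left(s \right)} = 0$
$a{\left(N,c \right)} = 10$ ($a{\left(N,c \right)} = 10 \cdot 1 = 10$)
$T{\left(-1 \right)} a{\left(-3,-2 \right)} + g{\left(2,m{\left(-2 \right)} \right)} = \left(-1\right) 10 - 1 = -10 - 1 = -11$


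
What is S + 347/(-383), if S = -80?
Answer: -30987/383 ≈ -80.906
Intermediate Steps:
S + 347/(-383) = -80 + 347/(-383) = -80 - 1/383*347 = -80 - 347/383 = -30987/383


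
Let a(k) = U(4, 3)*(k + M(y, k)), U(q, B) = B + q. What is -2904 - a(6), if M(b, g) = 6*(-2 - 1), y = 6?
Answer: -2820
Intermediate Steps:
M(b, g) = -18 (M(b, g) = 6*(-3) = -18)
a(k) = -126 + 7*k (a(k) = (3 + 4)*(k - 18) = 7*(-18 + k) = -126 + 7*k)
-2904 - a(6) = -2904 - (-126 + 7*6) = -2904 - (-126 + 42) = -2904 - 1*(-84) = -2904 + 84 = -2820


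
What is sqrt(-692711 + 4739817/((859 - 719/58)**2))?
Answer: I*sqrt(1670182740060611)/49103 ≈ 832.29*I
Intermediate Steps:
sqrt(-692711 + 4739817/((859 - 719/58)**2)) = sqrt(-692711 + 4739817/((49103/58)**2)) = sqrt(-692711 + 4739817/(2411104609/3364)) = sqrt(-692711 + 4739817*(3364/2411104609)) = sqrt(-692711 + 15944744388/2411104609) = sqrt(-1670182740060611/2411104609) = I*sqrt(1670182740060611)/49103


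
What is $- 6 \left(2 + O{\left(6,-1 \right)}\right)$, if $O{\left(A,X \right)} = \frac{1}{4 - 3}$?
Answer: $-18$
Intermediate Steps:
$O{\left(A,X \right)} = 1$ ($O{\left(A,X \right)} = 1^{-1} = 1$)
$- 6 \left(2 + O{\left(6,-1 \right)}\right) = - 6 \left(2 + 1\right) = \left(-6\right) 3 = -18$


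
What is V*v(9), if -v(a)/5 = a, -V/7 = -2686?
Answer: -846090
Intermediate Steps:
V = 18802 (V = -7*(-2686) = 18802)
v(a) = -5*a
V*v(9) = 18802*(-5*9) = 18802*(-45) = -846090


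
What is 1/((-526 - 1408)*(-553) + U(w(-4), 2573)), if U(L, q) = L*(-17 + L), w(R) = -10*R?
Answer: 1/1070422 ≈ 9.3421e-7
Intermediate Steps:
1/((-526 - 1408)*(-553) + U(w(-4), 2573)) = 1/((-526 - 1408)*(-553) + (-10*(-4))*(-17 - 10*(-4))) = 1/(-1934*(-553) + 40*(-17 + 40)) = 1/(1069502 + 40*23) = 1/(1069502 + 920) = 1/1070422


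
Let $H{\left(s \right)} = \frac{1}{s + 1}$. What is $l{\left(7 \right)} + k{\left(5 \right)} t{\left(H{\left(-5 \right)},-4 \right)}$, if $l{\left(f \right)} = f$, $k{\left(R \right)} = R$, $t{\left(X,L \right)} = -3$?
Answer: $-8$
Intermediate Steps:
$H{\left(s \right)} = \frac{1}{1 + s}$
$l{\left(7 \right)} + k{\left(5 \right)} t{\left(H{\left(-5 \right)},-4 \right)} = 7 + 5 \left(-3\right) = 7 - 15 = -8$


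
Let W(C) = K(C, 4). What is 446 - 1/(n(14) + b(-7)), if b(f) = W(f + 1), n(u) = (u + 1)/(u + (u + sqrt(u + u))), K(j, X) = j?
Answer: 3331654/7467 - 10*sqrt(7)/7467 ≈ 446.18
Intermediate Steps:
n(u) = (1 + u)/(2*u + sqrt(2)*sqrt(u)) (n(u) = (1 + u)/(u + (u + sqrt(2*u))) = (1 + u)/(u + (u + sqrt(2)*sqrt(u))) = (1 + u)/(2*u + sqrt(2)*sqrt(u)))
W(C) = C
b(f) = 1 + f (b(f) = f + 1 = 1 + f)
446 - 1/(n(14) + b(-7)) = 446 - 1/((1 + 14)/(2*14 + sqrt(2)*sqrt(14)) + (1 - 7)) = 446 - 1/(15/(28 + 2*sqrt(7)) - 6) = 446 - 1/(-6 + 15/(28 + 2*sqrt(7)))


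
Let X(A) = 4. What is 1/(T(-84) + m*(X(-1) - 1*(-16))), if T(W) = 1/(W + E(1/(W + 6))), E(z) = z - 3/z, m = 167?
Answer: 11699/39074738 ≈ 0.00029940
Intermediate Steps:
T(W) = 1/(-18 + 1/(6 + W) - 2*W) (T(W) = 1/(W + (1/(W + 6) - (18 + 3*W))) = 1/(W + (1/(6 + W) - (18 + 3*W))) = 1/(W + (1/(6 + W) - 3*(6 + W))) = 1/(W + (1/(6 + W) + (-18 - 3*W))) = 1/(W + (-18 + 1/(6 + W) - 3*W)) = 1/(-18 + 1/(6 + W) - 2*W))
1/(T(-84) + m*(X(-1) - 1*(-16))) = 1/((-6 - 1*(-84))/(-1 + 2*(6 - 84)*(9 - 84)) + 167*(4 - 1*(-16))) = 1/((-6 + 84)/(-1 + 2*(-78)*(-75)) + 167*(4 + 16)) = 1/(78/(-1 + 11700) + 167*20) = 1/(78/11699 + 3340) = 1/(39074738/11699) = 11699/39074738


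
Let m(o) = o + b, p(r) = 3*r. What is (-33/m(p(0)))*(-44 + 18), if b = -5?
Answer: -858/5 ≈ -171.60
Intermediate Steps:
m(o) = -5 + o (m(o) = o - 5 = -5 + o)
(-33/m(p(0)))*(-44 + 18) = (-33/(-5 + 3*0))*(-44 + 18) = -33/(-5 + 0)*(-26) = -33/(-5)*(-26) = -33*(-⅕)*(-26) = (33/5)*(-26) = -858/5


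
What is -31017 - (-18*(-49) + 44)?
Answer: -31943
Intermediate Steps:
-31017 - (-18*(-49) + 44) = -31017 - (882 + 44) = -31017 - 1*926 = -31017 - 926 = -31943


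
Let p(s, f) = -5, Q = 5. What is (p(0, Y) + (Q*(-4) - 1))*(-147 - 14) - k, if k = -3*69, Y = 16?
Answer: 4393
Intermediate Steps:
k = -207
(p(0, Y) + (Q*(-4) - 1))*(-147 - 14) - k = (-5 + (5*(-4) - 1))*(-147 - 14) - 1*(-207) = (-5 + (-20 - 1))*(-161) + 207 = (-5 - 21)*(-161) + 207 = -26*(-161) + 207 = 4186 + 207 = 4393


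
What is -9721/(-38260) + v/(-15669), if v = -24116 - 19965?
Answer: 1838857409/599495940 ≈ 3.0673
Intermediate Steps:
v = -44081
-9721/(-38260) + v/(-15669) = -9721/(-38260) - 44081/(-15669) = -9721*(-1/38260) - 44081*(-1/15669) = 9721/38260 + 44081/15669 = 1838857409/599495940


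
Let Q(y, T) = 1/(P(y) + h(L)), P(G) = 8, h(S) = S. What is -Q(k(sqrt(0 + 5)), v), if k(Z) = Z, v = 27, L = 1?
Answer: -1/9 ≈ -0.11111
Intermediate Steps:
Q(y, T) = 1/9 (Q(y, T) = 1/(8 + 1) = 1/9)
-Q(k(sqrt(0 + 5)), v) = -1*1/9 = -1/9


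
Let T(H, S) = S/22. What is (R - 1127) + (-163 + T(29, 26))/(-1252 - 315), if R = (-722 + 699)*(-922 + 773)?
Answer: 39646880/17237 ≈ 2300.1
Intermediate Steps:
T(H, S) = S/22 (T(H, S) = S*(1/22) = S/22)
R = 3427 (R = -23*(-149) = 3427)
(R - 1127) + (-163 + T(29, 26))/(-1252 - 315) = (3427 - 1127) + (-163 + (1/22)*26)/(-1252 - 315) = 2300 + (-163 + 13/11)/(-1567) = 2300 - 1780/11*(-1/1567) = 2300 + 1780/17237 = 39646880/17237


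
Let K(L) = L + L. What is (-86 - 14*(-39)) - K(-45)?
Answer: 550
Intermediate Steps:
K(L) = 2*L
(-86 - 14*(-39)) - K(-45) = (-86 - 14*(-39)) - 2*(-45) = (-86 + 546) - 1*(-90) = 460 + 90 = 550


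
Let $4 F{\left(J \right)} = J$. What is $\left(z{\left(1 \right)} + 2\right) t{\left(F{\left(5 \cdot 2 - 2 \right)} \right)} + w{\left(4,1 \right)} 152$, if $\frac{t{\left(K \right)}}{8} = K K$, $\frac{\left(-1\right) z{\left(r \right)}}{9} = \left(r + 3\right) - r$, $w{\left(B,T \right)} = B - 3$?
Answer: $-648$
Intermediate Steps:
$w{\left(B,T \right)} = -3 + B$ ($w{\left(B,T \right)} = B - 3 = -3 + B$)
$F{\left(J \right)} = \frac{J}{4}$
$z{\left(r \right)} = -27$ ($z{\left(r \right)} = - 9 \left(\left(r + 3\right) - r\right) = - 9 \left(\left(3 + r\right) - r\right) = \left(-9\right) 3 = -27$)
$t{\left(K \right)} = 8 K^{2}$ ($t{\left(K \right)} = 8 K K = 8 K^{2}$)
$\left(z{\left(1 \right)} + 2\right) t{\left(F{\left(5 \cdot 2 - 2 \right)} \right)} + w{\left(4,1 \right)} 152 = \left(-27 + 2\right) 8 \left(\frac{5 \cdot 2 - 2}{4}\right)^{2} + \left(-3 + 4\right) 152 = - 25 \cdot 8 \left(\frac{10 - 2}{4}\right)^{2} + 1 \cdot 152 = - 25 \cdot 8 \left(\frac{1}{4} \cdot 8\right)^{2} + 152 = - 25 \cdot 8 \cdot 2^{2} + 152 = - 25 \cdot 8 \cdot 4 + 152 = \left(-25\right) 32 + 152 = -800 + 152 = -648$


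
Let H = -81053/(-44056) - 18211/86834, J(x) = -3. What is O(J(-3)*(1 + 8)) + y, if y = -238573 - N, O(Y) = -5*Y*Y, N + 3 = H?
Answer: -463306968670873/1912779352 ≈ -2.4222e+5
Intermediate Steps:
H = 3117926193/1912779352 (H = -81053*(-1/44056) - 18211*1/86834 = 81053/44056 - 18211/86834 = 3117926193/1912779352 ≈ 1.6301)
N = -2620411863/1912779352 (N = -3 + 3117926193/1912779352 = -2620411863/1912779352 ≈ -1.3699)
O(Y) = -5*Y²
y = -456334887932833/1912779352 (y = -238573 - 1*(-2620411863/1912779352) = -238573 + 2620411863/1912779352 = -456334887932833/1912779352 ≈ -2.3857e+5)
O(J(-3)*(1 + 8)) + y = -5*9*(1 + 8)² - 456334887932833/1912779352 = -5*(-3*9)² - 456334887932833/1912779352 = -5*(-27)² - 456334887932833/1912779352 = -5*729 - 456334887932833/1912779352 = -3645 - 456334887932833/1912779352 = -463306968670873/1912779352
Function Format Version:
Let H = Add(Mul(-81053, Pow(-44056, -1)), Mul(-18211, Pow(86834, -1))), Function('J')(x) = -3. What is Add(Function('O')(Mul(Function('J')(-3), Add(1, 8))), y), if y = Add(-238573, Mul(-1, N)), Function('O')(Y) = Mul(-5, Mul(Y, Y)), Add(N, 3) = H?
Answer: Rational(-463306968670873, 1912779352) ≈ -2.4222e+5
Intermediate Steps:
H = Rational(3117926193, 1912779352) (H = Add(Mul(-81053, Rational(-1, 44056)), Mul(-18211, Rational(1, 86834))) = Add(Rational(81053, 44056), Rational(-18211, 86834)) = Rational(3117926193, 1912779352) ≈ 1.6301)
N = Rational(-2620411863, 1912779352) (N = Add(-3, Rational(3117926193, 1912779352)) = Rational(-2620411863, 1912779352) ≈ -1.3699)
Function('O')(Y) = Mul(-5, Pow(Y, 2))
y = Rational(-456334887932833, 1912779352) (y = Add(-238573, Mul(-1, Rational(-2620411863, 1912779352))) = Add(-238573, Rational(2620411863, 1912779352)) = Rational(-456334887932833, 1912779352) ≈ -2.3857e+5)
Add(Function('O')(Mul(Function('J')(-3), Add(1, 8))), y) = Add(Mul(-5, Pow(Mul(-3, Add(1, 8)), 2)), Rational(-456334887932833, 1912779352)) = Add(Mul(-5, Pow(Mul(-3, 9), 2)), Rational(-456334887932833, 1912779352)) = Add(Mul(-5, Pow(-27, 2)), Rational(-456334887932833, 1912779352)) = Add(Mul(-5, 729), Rational(-456334887932833, 1912779352)) = Add(-3645, Rational(-456334887932833, 1912779352)) = Rational(-463306968670873, 1912779352)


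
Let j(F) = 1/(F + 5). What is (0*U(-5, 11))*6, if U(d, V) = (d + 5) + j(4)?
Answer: 0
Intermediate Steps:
j(F) = 1/(5 + F)
U(d, V) = 46/9 + d (U(d, V) = (d + 5) + 1/(5 + 4) = (5 + d) + 1/9 = (5 + d) + ⅑ = 46/9 + d)
(0*U(-5, 11))*6 = (0*(46/9 - 5))*6 = (0*(⅑))*6 = 0*6 = 0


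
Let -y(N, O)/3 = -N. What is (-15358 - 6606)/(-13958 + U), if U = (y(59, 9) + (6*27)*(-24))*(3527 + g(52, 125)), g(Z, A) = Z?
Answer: 21964/13295627 ≈ 0.0016520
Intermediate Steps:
y(N, O) = 3*N (y(N, O) = -(-3)*N = 3*N)
U = -13281669 (U = (3*59 + (6*27)*(-24))*(3527 + 52) = (177 + 162*(-24))*3579 = (177 - 3888)*3579 = -3711*3579 = -13281669)
(-15358 - 6606)/(-13958 + U) = (-15358 - 6606)/(-13958 - 13281669) = -21964/(-13295627) = -21964*(-1/13295627) = 21964/13295627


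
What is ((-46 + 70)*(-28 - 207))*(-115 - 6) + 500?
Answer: 682940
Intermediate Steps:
((-46 + 70)*(-28 - 207))*(-115 - 6) + 500 = (24*(-235))*(-121) + 500 = -5640*(-121) + 500 = 682440 + 500 = 682940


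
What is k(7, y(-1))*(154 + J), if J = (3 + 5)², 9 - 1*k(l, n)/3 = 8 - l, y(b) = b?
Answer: 5232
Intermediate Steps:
k(l, n) = 3 + 3*l (k(l, n) = 27 - 3*(8 - l) = 27 + (-24 + 3*l) = 3 + 3*l)
J = 64 (J = 8² = 64)
k(7, y(-1))*(154 + J) = (3 + 3*7)*(154 + 64) = (3 + 21)*218 = 24*218 = 5232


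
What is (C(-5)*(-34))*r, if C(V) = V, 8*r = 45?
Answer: 3825/4 ≈ 956.25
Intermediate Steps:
r = 45/8 (r = (⅛)*45 = 45/8 ≈ 5.6250)
(C(-5)*(-34))*r = -5*(-34)*(45/8) = 170*(45/8) = 3825/4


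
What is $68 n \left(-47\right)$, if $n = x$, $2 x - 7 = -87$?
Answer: $127840$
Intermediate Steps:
$x = -40$ ($x = \frac{7}{2} + \frac{1}{2} \left(-87\right) = \frac{7}{2} - \frac{87}{2} = -40$)
$n = -40$
$68 n \left(-47\right) = 68 \left(-40\right) \left(-47\right) = \left(-2720\right) \left(-47\right) = 127840$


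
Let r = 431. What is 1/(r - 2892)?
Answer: -1/2461 ≈ -0.00040634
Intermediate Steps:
1/(r - 2892) = 1/(431 - 2892) = 1/(-2461) = -1/2461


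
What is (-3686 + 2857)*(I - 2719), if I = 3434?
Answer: -592735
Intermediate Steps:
(-3686 + 2857)*(I - 2719) = (-3686 + 2857)*(3434 - 2719) = -829*715 = -592735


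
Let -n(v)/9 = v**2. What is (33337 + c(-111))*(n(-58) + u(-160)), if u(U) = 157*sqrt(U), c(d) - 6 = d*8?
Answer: -982607580 + 20381740*I*sqrt(10) ≈ -9.8261e+8 + 6.4453e+7*I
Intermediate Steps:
c(d) = 6 + 8*d (c(d) = 6 + d*8 = 6 + 8*d)
n(v) = -9*v**2
(33337 + c(-111))*(n(-58) + u(-160)) = (33337 + (6 + 8*(-111)))*(-9*(-58)**2 + 157*sqrt(-160)) = (33337 + (6 - 888))*(-9*3364 + 157*(4*I*sqrt(10))) = (33337 - 882)*(-30276 + 628*I*sqrt(10)) = 32455*(-30276 + 628*I*sqrt(10)) = -982607580 + 20381740*I*sqrt(10)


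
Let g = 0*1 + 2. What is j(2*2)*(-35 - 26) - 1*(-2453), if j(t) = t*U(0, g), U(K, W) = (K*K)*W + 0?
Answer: 2453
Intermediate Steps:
g = 2 (g = 0 + 2 = 2)
U(K, W) = W*K**2 (U(K, W) = K**2*W + 0 = W*K**2 + 0 = W*K**2)
j(t) = 0 (j(t) = t*(2*0**2) = t*(2*0) = t*0 = 0)
j(2*2)*(-35 - 26) - 1*(-2453) = 0*(-35 - 26) - 1*(-2453) = 0*(-61) + 2453 = 0 + 2453 = 2453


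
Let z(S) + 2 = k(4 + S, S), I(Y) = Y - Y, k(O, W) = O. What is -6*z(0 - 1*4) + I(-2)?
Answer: 12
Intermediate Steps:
I(Y) = 0
z(S) = 2 + S (z(S) = -2 + (4 + S) = 2 + S)
-6*z(0 - 1*4) + I(-2) = -6*(2 + (0 - 1*4)) + 0 = -6*(2 + (0 - 4)) + 0 = -6*(2 - 4) + 0 = -6*(-2) + 0 = 12 + 0 = 12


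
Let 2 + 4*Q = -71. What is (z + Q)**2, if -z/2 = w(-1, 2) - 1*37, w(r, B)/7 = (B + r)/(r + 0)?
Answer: 77841/16 ≈ 4865.1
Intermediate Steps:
Q = -73/4 (Q = -1/2 + (1/4)*(-71) = -1/2 - 71/4 = -73/4 ≈ -18.250)
w(r, B) = 7*(B + r)/r (w(r, B) = 7*((B + r)/(r + 0)) = 7*((B + r)/r) = 7*(B + r)/r)
z = 88 (z = -2*((7 + 7*2/(-1)) - 1*37) = -2*((7 + 7*2*(-1)) - 37) = -2*((7 - 14) - 37) = -2*(-7 - 37) = -2*(-44) = 88)
(z + Q)**2 = (88 - 73/4)**2 = (279/4)**2 = 77841/16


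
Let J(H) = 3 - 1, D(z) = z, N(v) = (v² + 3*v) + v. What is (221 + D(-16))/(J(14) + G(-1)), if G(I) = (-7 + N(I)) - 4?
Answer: -205/12 ≈ -17.083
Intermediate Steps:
N(v) = v² + 4*v
J(H) = 2
G(I) = -11 + I*(4 + I) (G(I) = (-7 + I*(4 + I)) - 4 = -11 + I*(4 + I))
(221 + D(-16))/(J(14) + G(-1)) = (221 - 16)/(2 + (-11 - (4 - 1))) = 205/(2 + (-11 - 1*3)) = 205/(2 + (-11 - 3)) = 205/(2 - 14) = 205/(-12) = 205*(-1/12) = -205/12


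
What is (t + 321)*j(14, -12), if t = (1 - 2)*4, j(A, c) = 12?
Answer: 3804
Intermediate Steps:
t = -4 (t = -1*4 = -4)
(t + 321)*j(14, -12) = (-4 + 321)*12 = 317*12 = 3804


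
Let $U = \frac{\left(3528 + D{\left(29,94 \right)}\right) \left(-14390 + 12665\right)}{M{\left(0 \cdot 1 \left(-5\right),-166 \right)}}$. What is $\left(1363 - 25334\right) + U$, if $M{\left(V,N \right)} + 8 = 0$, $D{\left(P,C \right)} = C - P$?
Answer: $\frac{6006157}{8} \approx 7.5077 \cdot 10^{5}$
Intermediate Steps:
$M{\left(V,N \right)} = -8$ ($M{\left(V,N \right)} = -8 + 0 = -8$)
$U = \frac{6197925}{8}$ ($U = \frac{\left(3528 + \left(94 - 29\right)\right) \left(-14390 + 12665\right)}{-8} = \left(3528 + \left(94 - 29\right)\right) \left(-1725\right) \left(- \frac{1}{8}\right) = \left(3528 + 65\right) \left(-1725\right) \left(- \frac{1}{8}\right) = 3593 \left(-1725\right) \left(- \frac{1}{8}\right) = \left(-6197925\right) \left(- \frac{1}{8}\right) = \frac{6197925}{8} \approx 7.7474 \cdot 10^{5}$)
$\left(1363 - 25334\right) + U = \left(1363 - 25334\right) + \frac{6197925}{8} = -23971 + \frac{6197925}{8} = \frac{6006157}{8}$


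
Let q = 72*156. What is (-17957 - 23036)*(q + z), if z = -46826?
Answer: 1459104842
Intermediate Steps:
q = 11232
(-17957 - 23036)*(q + z) = (-17957 - 23036)*(11232 - 46826) = -40993*(-35594) = 1459104842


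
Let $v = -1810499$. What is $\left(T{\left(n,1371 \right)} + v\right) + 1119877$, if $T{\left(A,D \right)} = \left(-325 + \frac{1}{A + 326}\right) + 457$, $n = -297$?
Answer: $- \frac{20024209}{29} \approx -6.9049 \cdot 10^{5}$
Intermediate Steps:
$T{\left(A,D \right)} = 132 + \frac{1}{326 + A}$ ($T{\left(A,D \right)} = \left(-325 + \frac{1}{326 + A}\right) + 457 = 132 + \frac{1}{326 + A}$)
$\left(T{\left(n,1371 \right)} + v\right) + 1119877 = \left(\frac{43033 + 132 \left(-297\right)}{326 - 297} - 1810499\right) + 1119877 = \left(\frac{43033 - 39204}{29} - 1810499\right) + 1119877 = \left(\frac{1}{29} \cdot 3829 - 1810499\right) + 1119877 = \left(\frac{3829}{29} - 1810499\right) + 1119877 = - \frac{52500642}{29} + 1119877 = - \frac{20024209}{29}$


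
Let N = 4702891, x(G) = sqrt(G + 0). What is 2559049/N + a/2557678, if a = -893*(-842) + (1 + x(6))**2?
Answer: 10081388208705/12028480847098 + sqrt(6)/1278839 ≈ 0.83813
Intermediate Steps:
x(G) = sqrt(G)
a = 751906 + (1 + sqrt(6))**2 (a = -893*(-842) + (1 + sqrt(6))**2 = 751906 + (1 + sqrt(6))**2 ≈ 7.5192e+5)
2559049/N + a/2557678 = 2559049/4702891 + (751913 + 2*sqrt(6))/2557678 = 2559049*(1/4702891) + (751913 + 2*sqrt(6))*(1/2557678) = 2559049/4702891 + (751913/2557678 + sqrt(6)/1278839) = 10081388208705/12028480847098 + sqrt(6)/1278839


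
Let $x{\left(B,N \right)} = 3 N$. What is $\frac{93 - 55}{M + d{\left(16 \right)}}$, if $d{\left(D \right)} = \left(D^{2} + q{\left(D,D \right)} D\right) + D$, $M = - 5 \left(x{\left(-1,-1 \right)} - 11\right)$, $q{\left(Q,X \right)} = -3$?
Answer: $\frac{19}{147} \approx 0.12925$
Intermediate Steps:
$M = 70$ ($M = - 5 \left(3 \left(-1\right) - 11\right) = - 5 \left(-3 - 11\right) = \left(-5\right) \left(-14\right) = 70$)
$d{\left(D \right)} = D^{2} - 2 D$ ($d{\left(D \right)} = \left(D^{2} - 3 D\right) + D = D^{2} - 2 D$)
$\frac{93 - 55}{M + d{\left(16 \right)}} = \frac{93 - 55}{70 + 16 \left(-2 + 16\right)} = \frac{38}{70 + 16 \cdot 14} = \frac{38}{70 + 224} = \frac{38}{294} = 38 \cdot \frac{1}{294} = \frac{19}{147}$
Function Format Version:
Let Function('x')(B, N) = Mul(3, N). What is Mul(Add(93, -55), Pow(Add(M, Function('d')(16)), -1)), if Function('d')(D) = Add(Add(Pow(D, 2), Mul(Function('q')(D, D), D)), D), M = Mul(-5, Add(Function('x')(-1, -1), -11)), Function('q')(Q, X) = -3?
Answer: Rational(19, 147) ≈ 0.12925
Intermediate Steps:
M = 70 (M = Mul(-5, Add(Mul(3, -1), -11)) = Mul(-5, Add(-3, -11)) = Mul(-5, -14) = 70)
Function('d')(D) = Add(Pow(D, 2), Mul(-2, D)) (Function('d')(D) = Add(Add(Pow(D, 2), Mul(-3, D)), D) = Add(Pow(D, 2), Mul(-2, D)))
Mul(Add(93, -55), Pow(Add(M, Function('d')(16)), -1)) = Mul(Add(93, -55), Pow(Add(70, Mul(16, Add(-2, 16))), -1)) = Mul(38, Pow(Add(70, Mul(16, 14)), -1)) = Mul(38, Pow(Add(70, 224), -1)) = Mul(38, Pow(294, -1)) = Mul(38, Rational(1, 294)) = Rational(19, 147)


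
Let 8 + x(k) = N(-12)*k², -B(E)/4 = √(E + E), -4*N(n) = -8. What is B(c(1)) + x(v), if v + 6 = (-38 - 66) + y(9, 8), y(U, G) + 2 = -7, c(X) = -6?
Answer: 28314 - 8*I*√3 ≈ 28314.0 - 13.856*I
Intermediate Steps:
N(n) = 2 (N(n) = -¼*(-8) = 2)
y(U, G) = -9 (y(U, G) = -2 - 7 = -9)
B(E) = -4*√2*√E (B(E) = -4*√(E + E) = -4*√2*√E)
v = -119 (v = -6 + ((-38 - 66) - 9) = -6 + (-104 - 9) = -6 - 113 = -119)
x(k) = -8 + 2*k²
B(c(1)) + x(v) = -4*√2*√(-6) + (-8 + 2*(-119)²) = -4*√2*I*√6 + (-8 + 2*14161) = -8*I*√3 + (-8 + 28322) = -8*I*√3 + 28314 = 28314 - 8*I*√3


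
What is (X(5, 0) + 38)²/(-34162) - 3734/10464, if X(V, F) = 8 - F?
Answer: -37425683/89367792 ≈ -0.41878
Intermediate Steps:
(X(5, 0) + 38)²/(-34162) - 3734/10464 = ((8 - 1*0) + 38)²/(-34162) - 3734/10464 = ((8 + 0) + 38)²*(-1/34162) - 3734*1/10464 = (8 + 38)²*(-1/34162) - 1867/5232 = 46²*(-1/34162) - 1867/5232 = 2116*(-1/34162) - 1867/5232 = -1058/17081 - 1867/5232 = -37425683/89367792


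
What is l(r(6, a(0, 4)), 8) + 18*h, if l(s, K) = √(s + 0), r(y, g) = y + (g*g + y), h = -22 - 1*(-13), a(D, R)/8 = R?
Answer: -162 + 2*√259 ≈ -129.81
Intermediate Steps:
a(D, R) = 8*R
h = -9 (h = -22 + 13 = -9)
r(y, g) = g² + 2*y (r(y, g) = y + (g² + y) = y + (y + g²) = g² + 2*y)
l(s, K) = √s
l(r(6, a(0, 4)), 8) + 18*h = √((8*4)² + 2*6) + 18*(-9) = √(32² + 12) - 162 = √(1024 + 12) - 162 = √1036 - 162 = 2*√259 - 162 = -162 + 2*√259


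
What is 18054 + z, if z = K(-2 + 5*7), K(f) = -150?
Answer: 17904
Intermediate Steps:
z = -150
18054 + z = 18054 - 150 = 17904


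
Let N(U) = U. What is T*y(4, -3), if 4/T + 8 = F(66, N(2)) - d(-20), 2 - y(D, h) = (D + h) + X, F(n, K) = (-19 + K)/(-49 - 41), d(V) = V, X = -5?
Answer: 2160/1097 ≈ 1.9690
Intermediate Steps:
F(n, K) = 19/90 - K/90 (F(n, K) = (-19 + K)/(-90) = (-19 + K)*(-1/90) = 19/90 - K/90)
y(D, h) = 7 - D - h (y(D, h) = 2 - ((D + h) - 5) = 2 - (-5 + D + h) = 2 + (5 - D - h) = 7 - D - h)
T = 360/1097 (T = 4/(-8 + ((19/90 - 1/90*2) - 1*(-20))) = 4/(-8 + ((19/90 - 1/45) + 20)) = 4/(-8 + (17/90 + 20)) = 4/(-8 + 1817/90) = 4/(1097/90) = 4*(90/1097) = 360/1097 ≈ 0.32817)
T*y(4, -3) = 360*(7 - 1*4 - 1*(-3))/1097 = 360*(7 - 4 + 3)/1097 = (360/1097)*6 = 2160/1097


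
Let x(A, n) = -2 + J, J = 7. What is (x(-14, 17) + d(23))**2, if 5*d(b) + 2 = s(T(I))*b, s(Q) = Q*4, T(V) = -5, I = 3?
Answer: 190969/25 ≈ 7638.8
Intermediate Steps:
x(A, n) = 5 (x(A, n) = -2 + 7 = 5)
s(Q) = 4*Q
d(b) = -2/5 - 4*b (d(b) = -2/5 + ((4*(-5))*b)/5 = -2/5 + (-20*b)/5 = -2/5 - 4*b)
(x(-14, 17) + d(23))**2 = (5 + (-2/5 - 4*23))**2 = (5 + (-2/5 - 92))**2 = (5 - 462/5)**2 = (-437/5)**2 = 190969/25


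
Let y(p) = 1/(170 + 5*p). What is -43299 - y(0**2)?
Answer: -7360831/170 ≈ -43299.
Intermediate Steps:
-43299 - y(0**2) = -43299 - 1/(5*(34 + 0**2)) = -43299 - 1/(5*(34 + 0)) = -43299 - 1/(5*34) = -43299 - 1*1/170 = -43299 - 1/170 = -7360831/170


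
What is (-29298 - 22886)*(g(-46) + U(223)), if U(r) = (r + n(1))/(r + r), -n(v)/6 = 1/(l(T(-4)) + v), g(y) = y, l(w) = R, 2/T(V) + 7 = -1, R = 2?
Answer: 529537140/223 ≈ 2.3746e+6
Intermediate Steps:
T(V) = -1/4 (T(V) = 2/(-7 - 1) = 2/(-8) = 2*(-1/8) = -1/4)
l(w) = 2
n(v) = -6/(2 + v)
U(r) = (-2 + r)/(2*r) (U(r) = (r - 6/(2 + 1))/(r + r) = (r - 6/3)/((2*r)) = (r - 6*1/3)*(1/(2*r)) = (r - 2)*(1/(2*r)) = (-2 + r)*(1/(2*r)) = (-2 + r)/(2*r))
(-29298 - 22886)*(g(-46) + U(223)) = (-29298 - 22886)*(-46 + (1/2)*(-2 + 223)/223) = -52184*(-46 + (1/2)*(1/223)*221) = -52184*(-46 + 221/446) = -52184*(-20295/446) = 529537140/223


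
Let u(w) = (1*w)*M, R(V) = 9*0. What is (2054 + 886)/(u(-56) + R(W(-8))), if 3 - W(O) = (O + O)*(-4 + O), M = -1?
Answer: 105/2 ≈ 52.500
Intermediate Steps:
W(O) = 3 - 2*O*(-4 + O) (W(O) = 3 - (O + O)*(-4 + O) = 3 - 2*O*(-4 + O))
R(V) = 0
u(w) = -w (u(w) = (1*w)*(-1) = w*(-1) = -w)
(2054 + 886)/(u(-56) + R(W(-8))) = (2054 + 886)/(-1*(-56) + 0) = 2940/(56 + 0) = 2940/56 = 2940*(1/56) = 105/2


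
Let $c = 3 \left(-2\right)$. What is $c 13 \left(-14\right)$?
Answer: $1092$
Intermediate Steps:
$c = -6$
$c 13 \left(-14\right) = \left(-6\right) 13 \left(-14\right) = \left(-78\right) \left(-14\right) = 1092$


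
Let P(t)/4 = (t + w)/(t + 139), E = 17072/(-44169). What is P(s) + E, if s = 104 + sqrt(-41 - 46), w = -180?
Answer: -32250389/19787712 + 29*I*sqrt(87)/1344 ≈ -1.6298 + 0.20126*I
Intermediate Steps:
E = -17072/44169 (E = 17072*(-1/44169) = -17072/44169 ≈ -0.38652)
s = 104 + I*sqrt(87) (s = 104 + sqrt(-87) = 104 + I*sqrt(87) ≈ 104.0 + 9.3274*I)
P(t) = 4*(-180 + t)/(139 + t) (P(t) = 4*((t - 180)/(t + 139)) = 4*((-180 + t)/(139 + t)) = 4*(-180 + t)/(139 + t))
P(s) + E = 4*(-180 + (104 + I*sqrt(87)))/(139 + (104 + I*sqrt(87))) - 17072/44169 = 4*(-76 + I*sqrt(87))/(243 + I*sqrt(87)) - 17072/44169 = -17072/44169 + 4*(-76 + I*sqrt(87))/(243 + I*sqrt(87))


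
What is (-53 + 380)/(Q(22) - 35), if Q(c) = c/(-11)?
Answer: -327/37 ≈ -8.8378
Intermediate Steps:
Q(c) = -c/11 (Q(c) = c*(-1/11) = -c/11)
(-53 + 380)/(Q(22) - 35) = (-53 + 380)/(-1/11*22 - 35) = 327/(-2 - 35) = 327/(-37) = 327*(-1/37) = -327/37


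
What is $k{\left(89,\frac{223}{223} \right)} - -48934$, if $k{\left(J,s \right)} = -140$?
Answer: $48794$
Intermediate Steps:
$k{\left(89,\frac{223}{223} \right)} - -48934 = -140 - -48934 = -140 + 48934 = 48794$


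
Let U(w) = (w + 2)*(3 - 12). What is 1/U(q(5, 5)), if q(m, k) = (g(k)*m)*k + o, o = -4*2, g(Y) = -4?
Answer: 1/954 ≈ 0.0010482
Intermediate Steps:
o = -8
q(m, k) = -8 - 4*k*m (q(m, k) = (-4*m)*k - 8 = -4*k*m - 8 = -8 - 4*k*m)
U(w) = -18 - 9*w (U(w) = (2 + w)*(-9) = -18 - 9*w)
1/U(q(5, 5)) = 1/(-18 - 9*(-8 - 4*5*5)) = 1/(-18 - 9*(-8 - 100)) = 1/(-18 - 9*(-108)) = 1/(-18 + 972) = 1/954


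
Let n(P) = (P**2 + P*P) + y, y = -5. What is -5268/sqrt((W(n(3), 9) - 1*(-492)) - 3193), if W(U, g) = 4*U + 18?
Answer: 1756*I*sqrt(2631)/877 ≈ 102.7*I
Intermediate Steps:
n(P) = -5 + 2*P**2 (n(P) = (P**2 + P*P) - 5 = (P**2 + P**2) - 5 = 2*P**2 - 5 = -5 + 2*P**2)
W(U, g) = 18 + 4*U
-5268/sqrt((W(n(3), 9) - 1*(-492)) - 3193) = -5268/sqrt(((18 + 4*(-5 + 2*3**2)) - 1*(-492)) - 3193) = -5268/sqrt(((18 + 4*(-5 + 2*9)) + 492) - 3193) = -5268/sqrt(((18 + 4*(-5 + 18)) + 492) - 3193) = -5268/sqrt(((18 + 4*13) + 492) - 3193) = -5268/sqrt(((18 + 52) + 492) - 3193) = -5268/sqrt((70 + 492) - 3193) = -5268/sqrt(562 - 3193) = -5268*(-I*sqrt(2631)/2631) = -(-1756)*I*sqrt(2631)/877 = 1756*I*sqrt(2631)/877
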